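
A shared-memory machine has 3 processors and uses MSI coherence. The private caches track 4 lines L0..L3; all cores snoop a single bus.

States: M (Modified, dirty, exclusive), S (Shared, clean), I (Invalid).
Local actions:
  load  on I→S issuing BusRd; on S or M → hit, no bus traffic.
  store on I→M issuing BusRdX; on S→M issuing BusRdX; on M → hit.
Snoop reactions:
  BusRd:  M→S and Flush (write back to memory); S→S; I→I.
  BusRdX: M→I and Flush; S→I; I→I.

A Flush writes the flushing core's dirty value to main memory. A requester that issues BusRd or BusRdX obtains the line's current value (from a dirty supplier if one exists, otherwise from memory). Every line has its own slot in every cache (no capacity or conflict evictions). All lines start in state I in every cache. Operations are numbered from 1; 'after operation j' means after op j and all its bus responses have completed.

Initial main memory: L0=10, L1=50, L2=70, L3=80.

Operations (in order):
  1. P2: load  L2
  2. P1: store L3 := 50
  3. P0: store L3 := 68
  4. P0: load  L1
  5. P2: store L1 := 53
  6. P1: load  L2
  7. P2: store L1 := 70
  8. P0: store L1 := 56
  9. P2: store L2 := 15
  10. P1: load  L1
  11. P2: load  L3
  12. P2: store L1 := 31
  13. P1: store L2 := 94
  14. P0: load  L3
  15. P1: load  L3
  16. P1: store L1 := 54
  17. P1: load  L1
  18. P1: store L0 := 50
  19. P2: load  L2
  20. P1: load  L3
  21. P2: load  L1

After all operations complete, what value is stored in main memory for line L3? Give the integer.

memory[L3] = 68

[1] P2: load  L2 | P0:I, P1:I, P2:S(70) | bus: BusRd
[2] P1: store L3 := 50 | P0:I, P1:M(50), P2:I | bus: BusRdX
[3] P0: store L3 := 68 | P0:M(68), P1:I, P2:I | bus: BusRdX,Flush
[4] P0: load  L1 | P0:S(50), P1:I, P2:I | bus: BusRd
[5] P2: store L1 := 53 | P0:I, P1:I, P2:M(53) | bus: BusRdX
[6] P1: load  L2 | P0:I, P1:S(70), P2:S(70) | bus: BusRd
[7] P2: store L1 := 70 | P0:I, P1:I, P2:M(70) | bus: none
[8] P0: store L1 := 56 | P0:M(56), P1:I, P2:I | bus: BusRdX,Flush
[9] P2: store L2 := 15 | P0:I, P1:I, P2:M(15) | bus: BusRdX
[10] P1: load  L1 | P0:S(56), P1:S(56), P2:I | bus: BusRd,Flush
[11] P2: load  L3 | P0:S(68), P1:I, P2:S(68) | bus: BusRd,Flush
[12] P2: store L1 := 31 | P0:I, P1:I, P2:M(31) | bus: BusRdX
[13] P1: store L2 := 94 | P0:I, P1:M(94), P2:I | bus: BusRdX,Flush
[14] P0: load  L3 | P0:S(68), P1:I, P2:S(68) | bus: none
[15] P1: load  L3 | P0:S(68), P1:S(68), P2:S(68) | bus: BusRd
[16] P1: store L1 := 54 | P0:I, P1:M(54), P2:I | bus: BusRdX,Flush
[17] P1: load  L1 | P0:I, P1:M(54), P2:I | bus: none
[18] P1: store L0 := 50 | P0:I, P1:M(50), P2:I | bus: BusRdX
[19] P2: load  L2 | P0:I, P1:S(94), P2:S(94) | bus: BusRd,Flush
[20] P1: load  L3 | P0:S(68), P1:S(68), P2:S(68) | bus: none
[21] P2: load  L1 | P0:I, P1:S(54), P2:S(54) | bus: BusRd,Flush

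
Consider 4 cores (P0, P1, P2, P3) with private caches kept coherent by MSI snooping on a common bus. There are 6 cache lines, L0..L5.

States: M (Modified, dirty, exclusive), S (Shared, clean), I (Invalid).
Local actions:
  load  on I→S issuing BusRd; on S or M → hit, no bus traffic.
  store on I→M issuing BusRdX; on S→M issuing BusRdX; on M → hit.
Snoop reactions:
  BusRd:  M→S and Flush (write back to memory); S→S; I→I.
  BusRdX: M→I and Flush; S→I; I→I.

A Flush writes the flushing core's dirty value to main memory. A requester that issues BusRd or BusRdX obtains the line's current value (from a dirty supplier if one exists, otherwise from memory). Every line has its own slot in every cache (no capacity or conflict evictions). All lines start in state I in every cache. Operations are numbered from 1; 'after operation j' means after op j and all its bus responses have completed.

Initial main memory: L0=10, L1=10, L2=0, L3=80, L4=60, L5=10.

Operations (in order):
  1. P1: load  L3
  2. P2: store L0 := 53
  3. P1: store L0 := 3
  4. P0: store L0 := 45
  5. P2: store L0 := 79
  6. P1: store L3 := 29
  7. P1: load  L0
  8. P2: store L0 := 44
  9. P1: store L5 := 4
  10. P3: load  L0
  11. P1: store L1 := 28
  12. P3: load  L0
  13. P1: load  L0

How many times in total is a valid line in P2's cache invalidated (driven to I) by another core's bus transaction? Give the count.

invalidations = 1

  op1 P1: load  L3 → I/S/I/I on L3; bus BusRd; mem=80
  op2 P2: store L0 := 53 → I/I/M/I on L0; bus BusRdX; mem=10
  op3 P1: store L0 := 3 → I/M/I/I on L0; bus BusRdX Flush; mem=53
  op4 P0: store L0 := 45 → M/I/I/I on L0; bus BusRdX Flush; mem=3
  op5 P2: store L0 := 79 → I/I/M/I on L0; bus BusRdX Flush; mem=45
  op6 P1: store L3 := 29 → I/M/I/I on L3; bus BusRdX; mem=80
  op7 P1: load  L0 → I/S/S/I on L0; bus BusRd Flush; mem=79
  op8 P2: store L0 := 44 → I/I/M/I on L0; bus BusRdX; mem=79
  op9 P1: store L5 := 4 → I/M/I/I on L5; bus BusRdX; mem=10
  op10 P3: load  L0 → I/I/S/S on L0; bus BusRd Flush; mem=44
  op11 P1: store L1 := 28 → I/M/I/I on L1; bus BusRdX; mem=10
  op12 P3: load  L0 → I/I/S/S on L0; bus (none); mem=44
  op13 P1: load  L0 → I/S/S/S on L0; bus BusRd; mem=44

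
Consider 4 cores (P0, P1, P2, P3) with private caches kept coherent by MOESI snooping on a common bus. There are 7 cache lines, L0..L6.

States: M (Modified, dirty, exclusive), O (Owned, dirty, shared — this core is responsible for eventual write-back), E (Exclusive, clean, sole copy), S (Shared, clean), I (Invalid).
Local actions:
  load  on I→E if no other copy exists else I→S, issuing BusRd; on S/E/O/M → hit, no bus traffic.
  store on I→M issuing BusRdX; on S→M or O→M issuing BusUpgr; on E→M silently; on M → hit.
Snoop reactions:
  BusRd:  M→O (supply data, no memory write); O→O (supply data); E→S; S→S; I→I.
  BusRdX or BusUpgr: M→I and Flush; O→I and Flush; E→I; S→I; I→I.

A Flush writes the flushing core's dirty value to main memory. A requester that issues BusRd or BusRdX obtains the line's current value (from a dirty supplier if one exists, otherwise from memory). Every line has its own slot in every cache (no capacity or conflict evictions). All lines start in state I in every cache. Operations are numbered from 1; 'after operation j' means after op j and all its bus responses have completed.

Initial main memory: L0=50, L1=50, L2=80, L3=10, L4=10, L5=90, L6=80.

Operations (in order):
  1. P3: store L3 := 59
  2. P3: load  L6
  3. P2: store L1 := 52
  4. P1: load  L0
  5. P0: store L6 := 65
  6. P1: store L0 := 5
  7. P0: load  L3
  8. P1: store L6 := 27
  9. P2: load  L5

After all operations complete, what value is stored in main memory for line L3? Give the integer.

step 1: P3: store L3 := 59  ⟶  IIIM  (L3)  txn=BusRdX  M[L3]=10
step 2: P3: load  L6  ⟶  IIIE  (L6)  txn=BusRd  M[L6]=80
step 3: P2: store L1 := 52  ⟶  IIMI  (L1)  txn=BusRdX  M[L1]=50
step 4: P1: load  L0  ⟶  IEII  (L0)  txn=BusRd  M[L0]=50
step 5: P0: store L6 := 65  ⟶  MIII  (L6)  txn=BusRdX  M[L6]=80
step 6: P1: store L0 := 5  ⟶  IMII  (L0)  txn=∅  M[L0]=50
step 7: P0: load  L3  ⟶  SIIO  (L3)  txn=BusRd  M[L3]=10
step 8: P1: store L6 := 27  ⟶  IMII  (L6)  txn=BusRdX+Flush  M[L6]=65
step 9: P2: load  L5  ⟶  IIEI  (L5)  txn=BusRd  M[L5]=90

memory[L3] = 10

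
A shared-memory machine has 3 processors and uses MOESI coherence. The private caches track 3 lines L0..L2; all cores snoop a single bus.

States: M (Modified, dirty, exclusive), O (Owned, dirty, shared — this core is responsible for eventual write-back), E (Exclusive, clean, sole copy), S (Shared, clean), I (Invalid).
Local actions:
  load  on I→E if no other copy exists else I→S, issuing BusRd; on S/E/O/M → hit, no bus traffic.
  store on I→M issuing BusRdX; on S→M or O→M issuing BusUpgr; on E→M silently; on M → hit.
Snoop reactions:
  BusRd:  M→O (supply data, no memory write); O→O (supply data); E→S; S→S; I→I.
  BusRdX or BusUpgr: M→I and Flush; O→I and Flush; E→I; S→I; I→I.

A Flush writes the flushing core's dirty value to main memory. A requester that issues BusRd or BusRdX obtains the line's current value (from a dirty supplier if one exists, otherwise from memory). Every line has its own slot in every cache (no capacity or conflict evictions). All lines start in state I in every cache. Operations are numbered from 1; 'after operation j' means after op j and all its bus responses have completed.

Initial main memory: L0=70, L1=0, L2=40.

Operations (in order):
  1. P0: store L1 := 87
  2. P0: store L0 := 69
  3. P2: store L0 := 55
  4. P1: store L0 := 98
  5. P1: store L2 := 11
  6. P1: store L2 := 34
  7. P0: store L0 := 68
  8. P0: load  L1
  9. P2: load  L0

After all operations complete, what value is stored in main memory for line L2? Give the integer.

memory[L2] = 40

step 1: P0: store L1 := 87  ⟶  MII  (L1)  txn=BusRdX  M[L1]=0
step 2: P0: store L0 := 69  ⟶  MII  (L0)  txn=BusRdX  M[L0]=70
step 3: P2: store L0 := 55  ⟶  IIM  (L0)  txn=BusRdX+Flush  M[L0]=69
step 4: P1: store L0 := 98  ⟶  IMI  (L0)  txn=BusRdX+Flush  M[L0]=55
step 5: P1: store L2 := 11  ⟶  IMI  (L2)  txn=BusRdX  M[L2]=40
step 6: P1: store L2 := 34  ⟶  IMI  (L2)  txn=∅  M[L2]=40
step 7: P0: store L0 := 68  ⟶  MII  (L0)  txn=BusRdX+Flush  M[L0]=98
step 8: P0: load  L1  ⟶  MII  (L1)  txn=∅  M[L1]=0
step 9: P2: load  L0  ⟶  OIS  (L0)  txn=BusRd  M[L0]=98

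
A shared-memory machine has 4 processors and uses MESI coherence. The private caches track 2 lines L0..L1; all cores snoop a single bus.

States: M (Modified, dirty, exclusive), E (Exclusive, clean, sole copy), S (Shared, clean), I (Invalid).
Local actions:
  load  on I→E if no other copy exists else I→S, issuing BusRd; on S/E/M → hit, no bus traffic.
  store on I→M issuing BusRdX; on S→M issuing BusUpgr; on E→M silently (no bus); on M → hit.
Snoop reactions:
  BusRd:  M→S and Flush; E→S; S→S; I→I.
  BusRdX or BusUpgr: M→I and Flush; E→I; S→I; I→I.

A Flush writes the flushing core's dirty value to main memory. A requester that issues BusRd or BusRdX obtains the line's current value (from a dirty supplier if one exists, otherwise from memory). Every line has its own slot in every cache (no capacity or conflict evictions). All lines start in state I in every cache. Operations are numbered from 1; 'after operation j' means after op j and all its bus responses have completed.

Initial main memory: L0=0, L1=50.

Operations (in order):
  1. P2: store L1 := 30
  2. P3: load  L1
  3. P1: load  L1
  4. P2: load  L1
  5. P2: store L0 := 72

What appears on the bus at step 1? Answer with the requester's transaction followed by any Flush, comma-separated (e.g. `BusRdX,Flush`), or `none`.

bus = BusRdX

  op1 P2: store L1 := 30 → I/I/M/I on L1; bus BusRdX; mem=50
  op2 P3: load  L1 → I/I/S/S on L1; bus BusRd Flush; mem=30
  op3 P1: load  L1 → I/S/S/S on L1; bus BusRd; mem=30
  op4 P2: load  L1 → I/S/S/S on L1; bus (none); mem=30
  op5 P2: store L0 := 72 → I/I/M/I on L0; bus BusRdX; mem=0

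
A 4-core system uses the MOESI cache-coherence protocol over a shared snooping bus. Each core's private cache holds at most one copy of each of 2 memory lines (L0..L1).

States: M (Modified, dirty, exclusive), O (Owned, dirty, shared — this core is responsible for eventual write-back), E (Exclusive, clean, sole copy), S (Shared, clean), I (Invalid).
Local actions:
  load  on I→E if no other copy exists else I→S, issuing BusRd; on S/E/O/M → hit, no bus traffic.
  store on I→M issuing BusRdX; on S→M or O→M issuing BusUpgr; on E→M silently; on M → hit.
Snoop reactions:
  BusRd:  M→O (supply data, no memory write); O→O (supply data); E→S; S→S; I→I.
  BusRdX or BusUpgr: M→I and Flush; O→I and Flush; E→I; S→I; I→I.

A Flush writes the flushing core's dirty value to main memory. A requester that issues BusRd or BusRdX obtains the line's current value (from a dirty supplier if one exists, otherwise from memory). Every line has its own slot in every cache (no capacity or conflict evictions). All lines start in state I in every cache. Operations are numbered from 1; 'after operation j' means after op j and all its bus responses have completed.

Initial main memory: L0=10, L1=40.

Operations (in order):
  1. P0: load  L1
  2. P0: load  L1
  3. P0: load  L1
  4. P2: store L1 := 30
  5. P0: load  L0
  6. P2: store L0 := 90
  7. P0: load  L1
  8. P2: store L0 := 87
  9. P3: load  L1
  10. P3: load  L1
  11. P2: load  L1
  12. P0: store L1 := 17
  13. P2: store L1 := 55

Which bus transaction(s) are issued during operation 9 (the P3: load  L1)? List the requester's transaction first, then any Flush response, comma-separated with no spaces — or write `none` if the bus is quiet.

  op1 P0: load  L1 → E/I/I/I on L1; bus BusRd; mem=40
  op2 P0: load  L1 → E/I/I/I on L1; bus (none); mem=40
  op3 P0: load  L1 → E/I/I/I on L1; bus (none); mem=40
  op4 P2: store L1 := 30 → I/I/M/I on L1; bus BusRdX; mem=40
  op5 P0: load  L0 → E/I/I/I on L0; bus BusRd; mem=10
  op6 P2: store L0 := 90 → I/I/M/I on L0; bus BusRdX; mem=10
  op7 P0: load  L1 → S/I/O/I on L1; bus BusRd; mem=40
  op8 P2: store L0 := 87 → I/I/M/I on L0; bus (none); mem=10
  op9 P3: load  L1 → S/I/O/S on L1; bus BusRd; mem=40
  op10 P3: load  L1 → S/I/O/S on L1; bus (none); mem=40
  op11 P2: load  L1 → S/I/O/S on L1; bus (none); mem=40
  op12 P0: store L1 := 17 → M/I/I/I on L1; bus BusUpgr Flush; mem=30
  op13 P2: store L1 := 55 → I/I/M/I on L1; bus BusRdX Flush; mem=17

bus = BusRd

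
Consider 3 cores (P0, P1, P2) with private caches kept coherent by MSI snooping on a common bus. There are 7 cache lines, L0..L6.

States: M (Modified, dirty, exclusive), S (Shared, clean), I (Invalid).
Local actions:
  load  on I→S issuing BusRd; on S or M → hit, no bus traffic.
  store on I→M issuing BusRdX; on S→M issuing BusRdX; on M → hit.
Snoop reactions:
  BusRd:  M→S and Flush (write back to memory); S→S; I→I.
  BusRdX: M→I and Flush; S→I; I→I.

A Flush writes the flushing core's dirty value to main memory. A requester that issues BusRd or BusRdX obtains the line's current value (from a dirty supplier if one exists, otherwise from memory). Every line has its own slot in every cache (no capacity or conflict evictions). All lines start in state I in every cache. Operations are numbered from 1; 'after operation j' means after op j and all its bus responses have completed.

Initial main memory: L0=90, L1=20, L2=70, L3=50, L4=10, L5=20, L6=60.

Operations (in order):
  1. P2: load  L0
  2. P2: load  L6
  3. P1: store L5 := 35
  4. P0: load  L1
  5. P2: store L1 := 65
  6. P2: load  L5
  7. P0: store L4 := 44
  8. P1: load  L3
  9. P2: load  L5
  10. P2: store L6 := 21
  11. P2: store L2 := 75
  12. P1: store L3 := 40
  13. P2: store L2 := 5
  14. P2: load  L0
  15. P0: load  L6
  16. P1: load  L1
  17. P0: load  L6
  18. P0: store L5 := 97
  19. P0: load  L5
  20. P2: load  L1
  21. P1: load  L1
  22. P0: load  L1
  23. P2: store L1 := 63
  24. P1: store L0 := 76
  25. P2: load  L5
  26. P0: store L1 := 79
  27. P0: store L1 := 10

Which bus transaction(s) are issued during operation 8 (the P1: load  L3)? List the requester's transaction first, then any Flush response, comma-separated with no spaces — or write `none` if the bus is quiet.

step 1: P2: load  L0  ⟶  IIS  (L0)  txn=BusRd  M[L0]=90
step 2: P2: load  L6  ⟶  IIS  (L6)  txn=BusRd  M[L6]=60
step 3: P1: store L5 := 35  ⟶  IMI  (L5)  txn=BusRdX  M[L5]=20
step 4: P0: load  L1  ⟶  SII  (L1)  txn=BusRd  M[L1]=20
step 5: P2: store L1 := 65  ⟶  IIM  (L1)  txn=BusRdX  M[L1]=20
step 6: P2: load  L5  ⟶  ISS  (L5)  txn=BusRd+Flush  M[L5]=35
step 7: P0: store L4 := 44  ⟶  MII  (L4)  txn=BusRdX  M[L4]=10
step 8: P1: load  L3  ⟶  ISI  (L3)  txn=BusRd  M[L3]=50
step 9: P2: load  L5  ⟶  ISS  (L5)  txn=∅  M[L5]=35
step 10: P2: store L6 := 21  ⟶  IIM  (L6)  txn=BusRdX  M[L6]=60
step 11: P2: store L2 := 75  ⟶  IIM  (L2)  txn=BusRdX  M[L2]=70
step 12: P1: store L3 := 40  ⟶  IMI  (L3)  txn=BusRdX  M[L3]=50
step 13: P2: store L2 := 5  ⟶  IIM  (L2)  txn=∅  M[L2]=70
step 14: P2: load  L0  ⟶  IIS  (L0)  txn=∅  M[L0]=90
step 15: P0: load  L6  ⟶  SIS  (L6)  txn=BusRd+Flush  M[L6]=21
step 16: P1: load  L1  ⟶  ISS  (L1)  txn=BusRd+Flush  M[L1]=65
step 17: P0: load  L6  ⟶  SIS  (L6)  txn=∅  M[L6]=21
step 18: P0: store L5 := 97  ⟶  MII  (L5)  txn=BusRdX  M[L5]=35
step 19: P0: load  L5  ⟶  MII  (L5)  txn=∅  M[L5]=35
step 20: P2: load  L1  ⟶  ISS  (L1)  txn=∅  M[L1]=65
step 21: P1: load  L1  ⟶  ISS  (L1)  txn=∅  M[L1]=65
step 22: P0: load  L1  ⟶  SSS  (L1)  txn=BusRd  M[L1]=65
step 23: P2: store L1 := 63  ⟶  IIM  (L1)  txn=BusRdX  M[L1]=65
step 24: P1: store L0 := 76  ⟶  IMI  (L0)  txn=BusRdX  M[L0]=90
step 25: P2: load  L5  ⟶  SIS  (L5)  txn=BusRd+Flush  M[L5]=97
step 26: P0: store L1 := 79  ⟶  MII  (L1)  txn=BusRdX+Flush  M[L1]=63
step 27: P0: store L1 := 10  ⟶  MII  (L1)  txn=∅  M[L1]=63

bus = BusRd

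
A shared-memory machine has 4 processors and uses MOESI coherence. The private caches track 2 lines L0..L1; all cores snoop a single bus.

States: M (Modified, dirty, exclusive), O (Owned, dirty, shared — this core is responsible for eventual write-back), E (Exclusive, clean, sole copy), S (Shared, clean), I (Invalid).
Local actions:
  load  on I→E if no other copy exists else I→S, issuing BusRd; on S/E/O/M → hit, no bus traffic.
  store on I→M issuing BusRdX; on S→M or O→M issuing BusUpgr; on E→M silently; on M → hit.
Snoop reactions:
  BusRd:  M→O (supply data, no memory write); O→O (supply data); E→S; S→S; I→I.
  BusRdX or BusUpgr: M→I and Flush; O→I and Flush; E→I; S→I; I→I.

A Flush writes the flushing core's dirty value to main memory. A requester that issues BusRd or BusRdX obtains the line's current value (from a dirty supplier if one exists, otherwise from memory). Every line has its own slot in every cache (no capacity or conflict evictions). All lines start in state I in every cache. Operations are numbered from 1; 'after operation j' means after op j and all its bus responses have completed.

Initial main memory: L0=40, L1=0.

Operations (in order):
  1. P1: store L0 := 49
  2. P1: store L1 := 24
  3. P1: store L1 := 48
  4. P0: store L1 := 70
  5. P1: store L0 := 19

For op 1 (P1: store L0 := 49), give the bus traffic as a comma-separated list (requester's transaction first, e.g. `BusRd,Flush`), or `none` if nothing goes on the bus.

  op1 P1: store L0 := 49 → I/M/I/I on L0; bus BusRdX; mem=40
  op2 P1: store L1 := 24 → I/M/I/I on L1; bus BusRdX; mem=0
  op3 P1: store L1 := 48 → I/M/I/I on L1; bus (none); mem=0
  op4 P0: store L1 := 70 → M/I/I/I on L1; bus BusRdX Flush; mem=48
  op5 P1: store L0 := 19 → I/M/I/I on L0; bus (none); mem=40

bus = BusRdX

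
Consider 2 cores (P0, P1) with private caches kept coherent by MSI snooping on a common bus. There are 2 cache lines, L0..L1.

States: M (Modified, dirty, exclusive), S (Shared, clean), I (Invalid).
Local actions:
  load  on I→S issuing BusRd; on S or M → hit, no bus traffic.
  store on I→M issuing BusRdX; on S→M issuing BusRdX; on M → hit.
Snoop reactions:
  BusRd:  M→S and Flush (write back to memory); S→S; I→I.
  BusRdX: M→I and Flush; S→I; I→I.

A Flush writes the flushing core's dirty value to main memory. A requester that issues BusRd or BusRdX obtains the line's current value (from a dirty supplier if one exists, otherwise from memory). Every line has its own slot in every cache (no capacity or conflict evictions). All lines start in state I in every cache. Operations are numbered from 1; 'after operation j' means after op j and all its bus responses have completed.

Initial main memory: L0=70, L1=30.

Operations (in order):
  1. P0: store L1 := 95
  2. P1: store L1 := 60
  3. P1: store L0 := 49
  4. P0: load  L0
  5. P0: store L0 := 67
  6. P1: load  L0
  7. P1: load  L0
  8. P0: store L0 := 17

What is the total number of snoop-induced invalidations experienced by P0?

invalidations = 1

  op1 P0: store L1 := 95 → M/I on L1; bus BusRdX; mem=30
  op2 P1: store L1 := 60 → I/M on L1; bus BusRdX Flush; mem=95
  op3 P1: store L0 := 49 → I/M on L0; bus BusRdX; mem=70
  op4 P0: load  L0 → S/S on L0; bus BusRd Flush; mem=49
  op5 P0: store L0 := 67 → M/I on L0; bus BusRdX; mem=49
  op6 P1: load  L0 → S/S on L0; bus BusRd Flush; mem=67
  op7 P1: load  L0 → S/S on L0; bus (none); mem=67
  op8 P0: store L0 := 17 → M/I on L0; bus BusRdX; mem=67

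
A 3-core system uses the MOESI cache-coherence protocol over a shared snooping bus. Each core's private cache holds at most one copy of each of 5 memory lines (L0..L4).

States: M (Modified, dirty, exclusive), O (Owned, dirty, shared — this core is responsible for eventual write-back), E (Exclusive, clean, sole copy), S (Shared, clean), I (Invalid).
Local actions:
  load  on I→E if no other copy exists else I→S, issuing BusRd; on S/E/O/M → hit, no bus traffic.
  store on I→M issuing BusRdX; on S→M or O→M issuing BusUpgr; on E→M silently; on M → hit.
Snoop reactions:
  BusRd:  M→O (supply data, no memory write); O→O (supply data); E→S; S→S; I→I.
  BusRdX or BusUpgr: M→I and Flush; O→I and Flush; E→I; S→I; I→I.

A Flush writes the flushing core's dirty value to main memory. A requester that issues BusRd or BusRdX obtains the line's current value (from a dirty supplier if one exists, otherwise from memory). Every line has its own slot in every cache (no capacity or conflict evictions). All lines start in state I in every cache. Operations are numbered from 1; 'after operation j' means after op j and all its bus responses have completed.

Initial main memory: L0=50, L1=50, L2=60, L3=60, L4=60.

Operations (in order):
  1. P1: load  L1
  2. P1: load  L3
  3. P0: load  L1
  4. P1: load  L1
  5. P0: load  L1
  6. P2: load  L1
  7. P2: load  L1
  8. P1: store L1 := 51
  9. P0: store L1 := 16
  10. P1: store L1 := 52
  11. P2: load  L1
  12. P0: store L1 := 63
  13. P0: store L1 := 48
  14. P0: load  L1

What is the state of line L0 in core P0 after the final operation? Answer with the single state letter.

state = I

1. P1: load  L1  bus=[BusRd]  L1: P0=I P1=E P2=I  mem[L1]=50
2. P1: load  L3  bus=[BusRd]  L3: P0=I P1=E P2=I  mem[L3]=60
3. P0: load  L1  bus=[BusRd]  L1: P0=S P1=S P2=I  mem[L1]=50
4. P1: load  L1  bus=[-]  L1: P0=S P1=S P2=I  mem[L1]=50
5. P0: load  L1  bus=[-]  L1: P0=S P1=S P2=I  mem[L1]=50
6. P2: load  L1  bus=[BusRd]  L1: P0=S P1=S P2=S  mem[L1]=50
7. P2: load  L1  bus=[-]  L1: P0=S P1=S P2=S  mem[L1]=50
8. P1: store L1 := 51  bus=[BusUpgr]  L1: P0=I P1=M P2=I  mem[L1]=50
9. P0: store L1 := 16  bus=[BusRdX,Flush]  L1: P0=M P1=I P2=I  mem[L1]=51
10. P1: store L1 := 52  bus=[BusRdX,Flush]  L1: P0=I P1=M P2=I  mem[L1]=16
11. P2: load  L1  bus=[BusRd]  L1: P0=I P1=O P2=S  mem[L1]=16
12. P0: store L1 := 63  bus=[BusRdX,Flush]  L1: P0=M P1=I P2=I  mem[L1]=52
13. P0: store L1 := 48  bus=[-]  L1: P0=M P1=I P2=I  mem[L1]=52
14. P0: load  L1  bus=[-]  L1: P0=M P1=I P2=I  mem[L1]=52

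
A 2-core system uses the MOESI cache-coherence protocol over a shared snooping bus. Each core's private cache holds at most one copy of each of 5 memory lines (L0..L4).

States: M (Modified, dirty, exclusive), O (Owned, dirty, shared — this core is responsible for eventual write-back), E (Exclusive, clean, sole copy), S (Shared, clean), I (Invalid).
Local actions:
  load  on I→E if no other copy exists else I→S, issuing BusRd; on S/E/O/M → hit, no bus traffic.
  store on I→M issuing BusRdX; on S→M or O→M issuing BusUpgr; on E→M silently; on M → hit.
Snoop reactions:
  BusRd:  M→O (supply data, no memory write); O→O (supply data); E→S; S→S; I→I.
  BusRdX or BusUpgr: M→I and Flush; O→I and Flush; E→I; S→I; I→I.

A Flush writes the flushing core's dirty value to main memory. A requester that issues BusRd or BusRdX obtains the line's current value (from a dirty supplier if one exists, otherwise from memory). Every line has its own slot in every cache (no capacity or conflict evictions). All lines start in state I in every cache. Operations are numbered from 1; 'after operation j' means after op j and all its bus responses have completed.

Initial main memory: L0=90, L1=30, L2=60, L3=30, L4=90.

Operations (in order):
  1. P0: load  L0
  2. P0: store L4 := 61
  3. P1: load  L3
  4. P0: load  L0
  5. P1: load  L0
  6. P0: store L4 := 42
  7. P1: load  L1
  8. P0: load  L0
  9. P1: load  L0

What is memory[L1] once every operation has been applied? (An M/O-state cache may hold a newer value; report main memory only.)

step 1: P0: load  L0  ⟶  EI  (L0)  txn=BusRd  M[L0]=90
step 2: P0: store L4 := 61  ⟶  MI  (L4)  txn=BusRdX  M[L4]=90
step 3: P1: load  L3  ⟶  IE  (L3)  txn=BusRd  M[L3]=30
step 4: P0: load  L0  ⟶  EI  (L0)  txn=∅  M[L0]=90
step 5: P1: load  L0  ⟶  SS  (L0)  txn=BusRd  M[L0]=90
step 6: P0: store L4 := 42  ⟶  MI  (L4)  txn=∅  M[L4]=90
step 7: P1: load  L1  ⟶  IE  (L1)  txn=BusRd  M[L1]=30
step 8: P0: load  L0  ⟶  SS  (L0)  txn=∅  M[L0]=90
step 9: P1: load  L0  ⟶  SS  (L0)  txn=∅  M[L0]=90

memory[L1] = 30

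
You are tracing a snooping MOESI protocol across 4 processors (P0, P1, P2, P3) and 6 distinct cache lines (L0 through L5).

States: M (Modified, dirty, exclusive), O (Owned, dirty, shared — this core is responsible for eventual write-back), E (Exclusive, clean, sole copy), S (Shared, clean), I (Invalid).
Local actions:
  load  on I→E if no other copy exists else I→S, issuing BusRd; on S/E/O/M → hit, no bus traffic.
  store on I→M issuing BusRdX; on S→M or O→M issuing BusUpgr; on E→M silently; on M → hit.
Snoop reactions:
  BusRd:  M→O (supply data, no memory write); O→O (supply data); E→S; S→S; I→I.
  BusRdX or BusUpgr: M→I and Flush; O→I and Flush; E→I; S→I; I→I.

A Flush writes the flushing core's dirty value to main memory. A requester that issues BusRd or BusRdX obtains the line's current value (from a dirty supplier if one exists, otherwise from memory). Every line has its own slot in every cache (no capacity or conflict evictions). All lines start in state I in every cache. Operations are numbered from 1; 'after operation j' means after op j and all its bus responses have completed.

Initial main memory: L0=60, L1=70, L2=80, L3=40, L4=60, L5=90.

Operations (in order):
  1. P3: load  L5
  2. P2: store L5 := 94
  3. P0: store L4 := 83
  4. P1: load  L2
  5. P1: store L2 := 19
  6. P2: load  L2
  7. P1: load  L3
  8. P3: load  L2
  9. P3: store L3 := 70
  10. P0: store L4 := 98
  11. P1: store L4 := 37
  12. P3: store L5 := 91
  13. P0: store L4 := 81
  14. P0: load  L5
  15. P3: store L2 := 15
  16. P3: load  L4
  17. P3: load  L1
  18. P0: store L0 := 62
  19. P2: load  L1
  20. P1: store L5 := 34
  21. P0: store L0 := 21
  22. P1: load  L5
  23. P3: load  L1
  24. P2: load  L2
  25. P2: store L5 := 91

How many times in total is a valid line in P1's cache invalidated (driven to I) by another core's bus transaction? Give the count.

invalidations = 4

1. P3: load  L5  bus=[BusRd]  L5: P0=I P1=I P2=I P3=E  mem[L5]=90
2. P2: store L5 := 94  bus=[BusRdX]  L5: P0=I P1=I P2=M P3=I  mem[L5]=90
3. P0: store L4 := 83  bus=[BusRdX]  L4: P0=M P1=I P2=I P3=I  mem[L4]=60
4. P1: load  L2  bus=[BusRd]  L2: P0=I P1=E P2=I P3=I  mem[L2]=80
5. P1: store L2 := 19  bus=[-]  L2: P0=I P1=M P2=I P3=I  mem[L2]=80
6. P2: load  L2  bus=[BusRd]  L2: P0=I P1=O P2=S P3=I  mem[L2]=80
7. P1: load  L3  bus=[BusRd]  L3: P0=I P1=E P2=I P3=I  mem[L3]=40
8. P3: load  L2  bus=[BusRd]  L2: P0=I P1=O P2=S P3=S  mem[L2]=80
9. P3: store L3 := 70  bus=[BusRdX]  L3: P0=I P1=I P2=I P3=M  mem[L3]=40
10. P0: store L4 := 98  bus=[-]  L4: P0=M P1=I P2=I P3=I  mem[L4]=60
11. P1: store L4 := 37  bus=[BusRdX,Flush]  L4: P0=I P1=M P2=I P3=I  mem[L4]=98
12. P3: store L5 := 91  bus=[BusRdX,Flush]  L5: P0=I P1=I P2=I P3=M  mem[L5]=94
13. P0: store L4 := 81  bus=[BusRdX,Flush]  L4: P0=M P1=I P2=I P3=I  mem[L4]=37
14. P0: load  L5  bus=[BusRd]  L5: P0=S P1=I P2=I P3=O  mem[L5]=94
15. P3: store L2 := 15  bus=[BusUpgr,Flush]  L2: P0=I P1=I P2=I P3=M  mem[L2]=19
16. P3: load  L4  bus=[BusRd]  L4: P0=O P1=I P2=I P3=S  mem[L4]=37
17. P3: load  L1  bus=[BusRd]  L1: P0=I P1=I P2=I P3=E  mem[L1]=70
18. P0: store L0 := 62  bus=[BusRdX]  L0: P0=M P1=I P2=I P3=I  mem[L0]=60
19. P2: load  L1  bus=[BusRd]  L1: P0=I P1=I P2=S P3=S  mem[L1]=70
20. P1: store L5 := 34  bus=[BusRdX,Flush]  L5: P0=I P1=M P2=I P3=I  mem[L5]=91
21. P0: store L0 := 21  bus=[-]  L0: P0=M P1=I P2=I P3=I  mem[L0]=60
22. P1: load  L5  bus=[-]  L5: P0=I P1=M P2=I P3=I  mem[L5]=91
23. P3: load  L1  bus=[-]  L1: P0=I P1=I P2=S P3=S  mem[L1]=70
24. P2: load  L2  bus=[BusRd]  L2: P0=I P1=I P2=S P3=O  mem[L2]=19
25. P2: store L5 := 91  bus=[BusRdX,Flush]  L5: P0=I P1=I P2=M P3=I  mem[L5]=34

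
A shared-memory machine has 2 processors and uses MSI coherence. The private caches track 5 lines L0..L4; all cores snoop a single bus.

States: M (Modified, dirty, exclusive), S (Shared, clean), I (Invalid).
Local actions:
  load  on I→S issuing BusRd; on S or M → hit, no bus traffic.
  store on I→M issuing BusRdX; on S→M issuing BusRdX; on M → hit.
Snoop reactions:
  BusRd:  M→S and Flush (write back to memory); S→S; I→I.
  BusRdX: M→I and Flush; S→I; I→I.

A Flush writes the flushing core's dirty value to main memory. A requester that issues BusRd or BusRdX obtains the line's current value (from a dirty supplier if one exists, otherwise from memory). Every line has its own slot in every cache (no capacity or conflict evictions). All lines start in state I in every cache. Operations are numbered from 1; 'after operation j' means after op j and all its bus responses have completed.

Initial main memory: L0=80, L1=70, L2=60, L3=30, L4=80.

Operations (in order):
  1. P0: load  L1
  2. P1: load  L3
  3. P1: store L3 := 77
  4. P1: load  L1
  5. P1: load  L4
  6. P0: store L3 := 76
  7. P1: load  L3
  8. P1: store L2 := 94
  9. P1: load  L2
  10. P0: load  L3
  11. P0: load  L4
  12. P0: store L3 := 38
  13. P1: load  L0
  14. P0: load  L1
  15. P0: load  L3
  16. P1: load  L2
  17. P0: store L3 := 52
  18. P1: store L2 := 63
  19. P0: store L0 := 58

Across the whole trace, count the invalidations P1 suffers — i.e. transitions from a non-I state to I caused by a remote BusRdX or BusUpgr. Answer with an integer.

  op1 P0: load  L1 → S/I on L1; bus BusRd; mem=70
  op2 P1: load  L3 → I/S on L3; bus BusRd; mem=30
  op3 P1: store L3 := 77 → I/M on L3; bus BusRdX; mem=30
  op4 P1: load  L1 → S/S on L1; bus BusRd; mem=70
  op5 P1: load  L4 → I/S on L4; bus BusRd; mem=80
  op6 P0: store L3 := 76 → M/I on L3; bus BusRdX Flush; mem=77
  op7 P1: load  L3 → S/S on L3; bus BusRd Flush; mem=76
  op8 P1: store L2 := 94 → I/M on L2; bus BusRdX; mem=60
  op9 P1: load  L2 → I/M on L2; bus (none); mem=60
  op10 P0: load  L3 → S/S on L3; bus (none); mem=76
  op11 P0: load  L4 → S/S on L4; bus BusRd; mem=80
  op12 P0: store L3 := 38 → M/I on L3; bus BusRdX; mem=76
  op13 P1: load  L0 → I/S on L0; bus BusRd; mem=80
  op14 P0: load  L1 → S/S on L1; bus (none); mem=70
  op15 P0: load  L3 → M/I on L3; bus (none); mem=76
  op16 P1: load  L2 → I/M on L2; bus (none); mem=60
  op17 P0: store L3 := 52 → M/I on L3; bus (none); mem=76
  op18 P1: store L2 := 63 → I/M on L2; bus (none); mem=60
  op19 P0: store L0 := 58 → M/I on L0; bus BusRdX; mem=80

invalidations = 3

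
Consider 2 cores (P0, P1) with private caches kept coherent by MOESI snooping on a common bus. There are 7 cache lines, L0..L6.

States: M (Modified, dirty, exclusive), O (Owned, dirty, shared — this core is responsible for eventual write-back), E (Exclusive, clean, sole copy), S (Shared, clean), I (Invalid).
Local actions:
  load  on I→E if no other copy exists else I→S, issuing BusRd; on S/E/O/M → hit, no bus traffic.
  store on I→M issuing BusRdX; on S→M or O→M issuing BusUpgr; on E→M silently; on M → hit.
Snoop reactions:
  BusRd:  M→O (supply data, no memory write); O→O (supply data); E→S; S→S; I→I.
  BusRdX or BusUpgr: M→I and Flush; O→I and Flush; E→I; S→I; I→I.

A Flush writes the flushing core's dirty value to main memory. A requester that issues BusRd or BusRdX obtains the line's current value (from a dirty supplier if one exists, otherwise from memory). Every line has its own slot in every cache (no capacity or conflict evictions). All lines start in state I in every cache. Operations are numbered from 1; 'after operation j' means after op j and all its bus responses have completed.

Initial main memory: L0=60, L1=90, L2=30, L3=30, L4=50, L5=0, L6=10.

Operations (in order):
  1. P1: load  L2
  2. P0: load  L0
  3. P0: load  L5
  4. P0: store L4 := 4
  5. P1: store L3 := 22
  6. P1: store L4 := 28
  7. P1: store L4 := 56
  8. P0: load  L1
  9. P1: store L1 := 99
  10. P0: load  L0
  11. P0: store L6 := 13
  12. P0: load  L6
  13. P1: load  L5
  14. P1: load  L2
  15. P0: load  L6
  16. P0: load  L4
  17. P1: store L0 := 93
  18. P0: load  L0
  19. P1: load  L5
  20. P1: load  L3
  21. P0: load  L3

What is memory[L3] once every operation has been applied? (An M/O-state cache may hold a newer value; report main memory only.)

step 1: P1: load  L2  ⟶  IE  (L2)  txn=BusRd  M[L2]=30
step 2: P0: load  L0  ⟶  EI  (L0)  txn=BusRd  M[L0]=60
step 3: P0: load  L5  ⟶  EI  (L5)  txn=BusRd  M[L5]=0
step 4: P0: store L4 := 4  ⟶  MI  (L4)  txn=BusRdX  M[L4]=50
step 5: P1: store L3 := 22  ⟶  IM  (L3)  txn=BusRdX  M[L3]=30
step 6: P1: store L4 := 28  ⟶  IM  (L4)  txn=BusRdX+Flush  M[L4]=4
step 7: P1: store L4 := 56  ⟶  IM  (L4)  txn=∅  M[L4]=4
step 8: P0: load  L1  ⟶  EI  (L1)  txn=BusRd  M[L1]=90
step 9: P1: store L1 := 99  ⟶  IM  (L1)  txn=BusRdX  M[L1]=90
step 10: P0: load  L0  ⟶  EI  (L0)  txn=∅  M[L0]=60
step 11: P0: store L6 := 13  ⟶  MI  (L6)  txn=BusRdX  M[L6]=10
step 12: P0: load  L6  ⟶  MI  (L6)  txn=∅  M[L6]=10
step 13: P1: load  L5  ⟶  SS  (L5)  txn=BusRd  M[L5]=0
step 14: P1: load  L2  ⟶  IE  (L2)  txn=∅  M[L2]=30
step 15: P0: load  L6  ⟶  MI  (L6)  txn=∅  M[L6]=10
step 16: P0: load  L4  ⟶  SO  (L4)  txn=BusRd  M[L4]=4
step 17: P1: store L0 := 93  ⟶  IM  (L0)  txn=BusRdX  M[L0]=60
step 18: P0: load  L0  ⟶  SO  (L0)  txn=BusRd  M[L0]=60
step 19: P1: load  L5  ⟶  SS  (L5)  txn=∅  M[L5]=0
step 20: P1: load  L3  ⟶  IM  (L3)  txn=∅  M[L3]=30
step 21: P0: load  L3  ⟶  SO  (L3)  txn=BusRd  M[L3]=30

memory[L3] = 30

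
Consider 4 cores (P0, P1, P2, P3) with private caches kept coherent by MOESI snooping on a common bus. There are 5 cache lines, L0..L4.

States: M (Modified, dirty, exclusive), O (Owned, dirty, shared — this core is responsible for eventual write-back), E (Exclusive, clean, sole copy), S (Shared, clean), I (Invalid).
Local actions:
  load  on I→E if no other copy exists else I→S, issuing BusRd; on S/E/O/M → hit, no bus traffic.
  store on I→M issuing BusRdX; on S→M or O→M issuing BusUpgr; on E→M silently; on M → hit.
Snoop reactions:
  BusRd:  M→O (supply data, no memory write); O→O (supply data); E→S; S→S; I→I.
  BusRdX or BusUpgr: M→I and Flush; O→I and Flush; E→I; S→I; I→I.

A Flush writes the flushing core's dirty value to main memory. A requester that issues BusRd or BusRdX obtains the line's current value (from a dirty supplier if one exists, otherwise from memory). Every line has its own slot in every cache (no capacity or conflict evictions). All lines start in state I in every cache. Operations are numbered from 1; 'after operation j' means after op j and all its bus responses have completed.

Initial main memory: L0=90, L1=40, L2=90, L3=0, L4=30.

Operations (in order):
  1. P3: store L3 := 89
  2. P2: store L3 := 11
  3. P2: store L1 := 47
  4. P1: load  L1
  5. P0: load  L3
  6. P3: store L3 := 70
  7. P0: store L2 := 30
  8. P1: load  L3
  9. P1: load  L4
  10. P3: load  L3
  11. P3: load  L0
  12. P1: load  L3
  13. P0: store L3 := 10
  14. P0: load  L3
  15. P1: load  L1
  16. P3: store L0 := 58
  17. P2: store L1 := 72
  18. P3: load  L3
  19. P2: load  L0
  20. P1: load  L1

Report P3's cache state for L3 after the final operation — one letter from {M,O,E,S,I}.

[1] P3: store L3 := 89 | P0:I, P1:I, P2:I, P3:M(89) | bus: BusRdX
[2] P2: store L3 := 11 | P0:I, P1:I, P2:M(11), P3:I | bus: BusRdX,Flush
[3] P2: store L1 := 47 | P0:I, P1:I, P2:M(47), P3:I | bus: BusRdX
[4] P1: load  L1 | P0:I, P1:S(47), P2:O(47), P3:I | bus: BusRd
[5] P0: load  L3 | P0:S(11), P1:I, P2:O(11), P3:I | bus: BusRd
[6] P3: store L3 := 70 | P0:I, P1:I, P2:I, P3:M(70) | bus: BusRdX,Flush
[7] P0: store L2 := 30 | P0:M(30), P1:I, P2:I, P3:I | bus: BusRdX
[8] P1: load  L3 | P0:I, P1:S(70), P2:I, P3:O(70) | bus: BusRd
[9] P1: load  L4 | P0:I, P1:E(30), P2:I, P3:I | bus: BusRd
[10] P3: load  L3 | P0:I, P1:S(70), P2:I, P3:O(70) | bus: none
[11] P3: load  L0 | P0:I, P1:I, P2:I, P3:E(90) | bus: BusRd
[12] P1: load  L3 | P0:I, P1:S(70), P2:I, P3:O(70) | bus: none
[13] P0: store L3 := 10 | P0:M(10), P1:I, P2:I, P3:I | bus: BusRdX,Flush
[14] P0: load  L3 | P0:M(10), P1:I, P2:I, P3:I | bus: none
[15] P1: load  L1 | P0:I, P1:S(47), P2:O(47), P3:I | bus: none
[16] P3: store L0 := 58 | P0:I, P1:I, P2:I, P3:M(58) | bus: none
[17] P2: store L1 := 72 | P0:I, P1:I, P2:M(72), P3:I | bus: BusUpgr
[18] P3: load  L3 | P0:O(10), P1:I, P2:I, P3:S(10) | bus: BusRd
[19] P2: load  L0 | P0:I, P1:I, P2:S(58), P3:O(58) | bus: BusRd
[20] P1: load  L1 | P0:I, P1:S(72), P2:O(72), P3:I | bus: BusRd

state = S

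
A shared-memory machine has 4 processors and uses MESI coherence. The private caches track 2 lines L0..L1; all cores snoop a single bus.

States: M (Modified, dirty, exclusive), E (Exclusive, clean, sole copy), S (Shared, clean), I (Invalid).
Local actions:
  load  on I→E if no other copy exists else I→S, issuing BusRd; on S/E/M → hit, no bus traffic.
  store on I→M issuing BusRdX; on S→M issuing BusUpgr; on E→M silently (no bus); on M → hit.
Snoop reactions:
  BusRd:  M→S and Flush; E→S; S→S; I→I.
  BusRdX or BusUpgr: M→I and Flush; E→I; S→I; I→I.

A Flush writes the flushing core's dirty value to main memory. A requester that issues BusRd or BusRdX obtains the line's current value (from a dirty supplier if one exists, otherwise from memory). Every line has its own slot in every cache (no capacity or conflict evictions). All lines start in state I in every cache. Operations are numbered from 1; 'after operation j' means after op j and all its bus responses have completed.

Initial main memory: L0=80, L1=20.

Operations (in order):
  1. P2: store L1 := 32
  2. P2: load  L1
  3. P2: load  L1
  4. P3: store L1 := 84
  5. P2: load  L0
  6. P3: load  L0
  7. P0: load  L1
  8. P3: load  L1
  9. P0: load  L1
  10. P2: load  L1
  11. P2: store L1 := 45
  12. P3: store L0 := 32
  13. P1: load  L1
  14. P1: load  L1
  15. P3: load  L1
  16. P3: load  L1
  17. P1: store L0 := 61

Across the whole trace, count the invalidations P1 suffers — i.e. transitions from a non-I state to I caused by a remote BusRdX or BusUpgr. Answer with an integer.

[1] P2: store L1 := 32 | P0:I, P1:I, P2:M(32), P3:I | bus: BusRdX
[2] P2: load  L1 | P0:I, P1:I, P2:M(32), P3:I | bus: none
[3] P2: load  L1 | P0:I, P1:I, P2:M(32), P3:I | bus: none
[4] P3: store L1 := 84 | P0:I, P1:I, P2:I, P3:M(84) | bus: BusRdX,Flush
[5] P2: load  L0 | P0:I, P1:I, P2:E(80), P3:I | bus: BusRd
[6] P3: load  L0 | P0:I, P1:I, P2:S(80), P3:S(80) | bus: BusRd
[7] P0: load  L1 | P0:S(84), P1:I, P2:I, P3:S(84) | bus: BusRd,Flush
[8] P3: load  L1 | P0:S(84), P1:I, P2:I, P3:S(84) | bus: none
[9] P0: load  L1 | P0:S(84), P1:I, P2:I, P3:S(84) | bus: none
[10] P2: load  L1 | P0:S(84), P1:I, P2:S(84), P3:S(84) | bus: BusRd
[11] P2: store L1 := 45 | P0:I, P1:I, P2:M(45), P3:I | bus: BusUpgr
[12] P3: store L0 := 32 | P0:I, P1:I, P2:I, P3:M(32) | bus: BusUpgr
[13] P1: load  L1 | P0:I, P1:S(45), P2:S(45), P3:I | bus: BusRd,Flush
[14] P1: load  L1 | P0:I, P1:S(45), P2:S(45), P3:I | bus: none
[15] P3: load  L1 | P0:I, P1:S(45), P2:S(45), P3:S(45) | bus: BusRd
[16] P3: load  L1 | P0:I, P1:S(45), P2:S(45), P3:S(45) | bus: none
[17] P1: store L0 := 61 | P0:I, P1:M(61), P2:I, P3:I | bus: BusRdX,Flush

invalidations = 0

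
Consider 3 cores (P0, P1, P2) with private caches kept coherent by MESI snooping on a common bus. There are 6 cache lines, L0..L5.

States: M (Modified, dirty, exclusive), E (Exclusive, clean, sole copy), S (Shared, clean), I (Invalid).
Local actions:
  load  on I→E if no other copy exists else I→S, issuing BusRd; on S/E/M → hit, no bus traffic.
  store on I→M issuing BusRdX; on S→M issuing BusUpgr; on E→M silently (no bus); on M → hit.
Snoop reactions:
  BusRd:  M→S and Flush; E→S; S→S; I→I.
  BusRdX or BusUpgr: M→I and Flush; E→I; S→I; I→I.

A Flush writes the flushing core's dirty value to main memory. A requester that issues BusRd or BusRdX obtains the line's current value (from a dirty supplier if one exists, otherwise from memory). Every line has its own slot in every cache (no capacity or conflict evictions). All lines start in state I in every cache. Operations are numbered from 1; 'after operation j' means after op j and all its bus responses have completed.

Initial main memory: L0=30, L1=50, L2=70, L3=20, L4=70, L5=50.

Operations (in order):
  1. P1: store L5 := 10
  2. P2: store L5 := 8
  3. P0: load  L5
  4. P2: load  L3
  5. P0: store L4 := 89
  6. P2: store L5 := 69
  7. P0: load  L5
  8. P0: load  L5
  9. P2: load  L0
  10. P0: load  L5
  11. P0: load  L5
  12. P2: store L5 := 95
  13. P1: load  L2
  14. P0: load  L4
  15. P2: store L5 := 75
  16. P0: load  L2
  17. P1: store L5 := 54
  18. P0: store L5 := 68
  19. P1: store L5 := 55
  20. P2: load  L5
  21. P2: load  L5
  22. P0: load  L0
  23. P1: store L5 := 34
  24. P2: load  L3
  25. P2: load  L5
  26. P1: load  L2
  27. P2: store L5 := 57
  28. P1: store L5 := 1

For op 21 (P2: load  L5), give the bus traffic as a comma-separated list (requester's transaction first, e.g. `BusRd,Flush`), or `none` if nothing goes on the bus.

bus = none

[1] P1: store L5 := 10 | P0:I, P1:M(10), P2:I | bus: BusRdX
[2] P2: store L5 := 8 | P0:I, P1:I, P2:M(8) | bus: BusRdX,Flush
[3] P0: load  L5 | P0:S(8), P1:I, P2:S(8) | bus: BusRd,Flush
[4] P2: load  L3 | P0:I, P1:I, P2:E(20) | bus: BusRd
[5] P0: store L4 := 89 | P0:M(89), P1:I, P2:I | bus: BusRdX
[6] P2: store L5 := 69 | P0:I, P1:I, P2:M(69) | bus: BusUpgr
[7] P0: load  L5 | P0:S(69), P1:I, P2:S(69) | bus: BusRd,Flush
[8] P0: load  L5 | P0:S(69), P1:I, P2:S(69) | bus: none
[9] P2: load  L0 | P0:I, P1:I, P2:E(30) | bus: BusRd
[10] P0: load  L5 | P0:S(69), P1:I, P2:S(69) | bus: none
[11] P0: load  L5 | P0:S(69), P1:I, P2:S(69) | bus: none
[12] P2: store L5 := 95 | P0:I, P1:I, P2:M(95) | bus: BusUpgr
[13] P1: load  L2 | P0:I, P1:E(70), P2:I | bus: BusRd
[14] P0: load  L4 | P0:M(89), P1:I, P2:I | bus: none
[15] P2: store L5 := 75 | P0:I, P1:I, P2:M(75) | bus: none
[16] P0: load  L2 | P0:S(70), P1:S(70), P2:I | bus: BusRd
[17] P1: store L5 := 54 | P0:I, P1:M(54), P2:I | bus: BusRdX,Flush
[18] P0: store L5 := 68 | P0:M(68), P1:I, P2:I | bus: BusRdX,Flush
[19] P1: store L5 := 55 | P0:I, P1:M(55), P2:I | bus: BusRdX,Flush
[20] P2: load  L5 | P0:I, P1:S(55), P2:S(55) | bus: BusRd,Flush
[21] P2: load  L5 | P0:I, P1:S(55), P2:S(55) | bus: none
[22] P0: load  L0 | P0:S(30), P1:I, P2:S(30) | bus: BusRd
[23] P1: store L5 := 34 | P0:I, P1:M(34), P2:I | bus: BusUpgr
[24] P2: load  L3 | P0:I, P1:I, P2:E(20) | bus: none
[25] P2: load  L5 | P0:I, P1:S(34), P2:S(34) | bus: BusRd,Flush
[26] P1: load  L2 | P0:S(70), P1:S(70), P2:I | bus: none
[27] P2: store L5 := 57 | P0:I, P1:I, P2:M(57) | bus: BusUpgr
[28] P1: store L5 := 1 | P0:I, P1:M(1), P2:I | bus: BusRdX,Flush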